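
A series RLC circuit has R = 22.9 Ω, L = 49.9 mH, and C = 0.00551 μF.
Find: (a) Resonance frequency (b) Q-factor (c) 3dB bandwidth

Step 1 — Resonance: ω₀ = 1/√(LC) = 1/√(0.0499·5.51e-09) = 6.031e+04 rad/s.
Step 2 — f₀ = ω₀/(2π) = 9598 Hz.
Step 3 — Series Q: Q = ω₀L/R = 6.031e+04·0.0499/22.9 = 131.4.
Step 4 — Bandwidth: Δω = ω₀/Q = 458.9 rad/s; BW = Δω/(2π) = 73.04 Hz.

(a) f₀ = 9598 Hz  (b) Q = 131.4  (c) BW = 73.04 Hz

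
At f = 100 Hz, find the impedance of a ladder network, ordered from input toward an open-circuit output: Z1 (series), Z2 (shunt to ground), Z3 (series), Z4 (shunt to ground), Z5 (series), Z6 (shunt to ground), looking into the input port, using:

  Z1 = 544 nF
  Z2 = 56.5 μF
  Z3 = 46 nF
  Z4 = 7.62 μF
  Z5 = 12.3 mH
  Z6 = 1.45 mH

Step 1 — Angular frequency: ω = 2π·f = 2π·100 = 628.3 rad/s.
Step 2 — Component impedances:
  Z1: Z = 1/(jωC) = -j/(ω·C) = 0 - j2926 Ω
  Z2: Z = 1/(jωC) = -j/(ω·C) = 0 - j28.17 Ω
  Z3: Z = 1/(jωC) = -j/(ω·C) = 0 - j3.46e+04 Ω
  Z4: Z = 1/(jωC) = -j/(ω·C) = 0 - j208.9 Ω
  Z5: Z = jωL = j·628.3·0.0123 = 0 + j7.728 Ω
  Z6: Z = jωL = j·628.3·0.00145 = 0 + j0.9111 Ω
Step 3 — Ladder network (open output): work backward from the far end, alternating series and parallel combinations. Z_in = 0 - j2954 Ω = 2954∠-90.0° Ω.

Z = 0 - j2954 Ω = 2954∠-90.0° Ω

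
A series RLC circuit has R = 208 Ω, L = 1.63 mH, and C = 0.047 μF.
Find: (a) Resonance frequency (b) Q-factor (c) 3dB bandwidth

Step 1 — Resonance: ω₀ = 1/√(LC) = 1/√(0.00163·4.7e-08) = 1.143e+05 rad/s.
Step 2 — f₀ = ω₀/(2π) = 1.818e+04 Hz.
Step 3 — Series Q: Q = ω₀L/R = 1.143e+05·0.00163/208 = 0.8953.
Step 4 — Bandwidth: Δω = ω₀/Q = 1.276e+05 rad/s; BW = Δω/(2π) = 2.031e+04 Hz.

(a) f₀ = 1.818e+04 Hz  (b) Q = 0.8953  (c) BW = 2.031e+04 Hz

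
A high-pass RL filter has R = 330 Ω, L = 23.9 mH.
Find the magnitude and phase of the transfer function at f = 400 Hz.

Step 1 — Angular frequency: ω = 2π·400 = 2513 rad/s.
Step 2 — Transfer function: H(jω) = jωL/(R + jωL).
Step 3 — Numerator jωL = j·60.07; denominator R + jωL = 330 + j60.07.
Step 4 — H = 0.03207 + j0.1762.
Step 5 — Magnitude: |H| = 0.1791 (-14.9 dB); phase: φ = 79.7°.

|H| = 0.1791 (-14.9 dB), φ = 79.7°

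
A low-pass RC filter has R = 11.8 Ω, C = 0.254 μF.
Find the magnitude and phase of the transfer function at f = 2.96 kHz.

Step 1 — Angular frequency: ω = 2π·2960 = 1.86e+04 rad/s.
Step 2 — Transfer function: H(jω) = 1/(1 + jωRC).
Step 3 — Denominator: 1 + jωRC = 1 + j·1.86e+04·11.8·2.54e-07 = 1 + j0.05574.
Step 4 — H = 0.9969 - j0.05557.
Step 5 — Magnitude: |H| = 0.9984 (-0.0 dB); phase: φ = -3.2°.

|H| = 0.9984 (-0.0 dB), φ = -3.2°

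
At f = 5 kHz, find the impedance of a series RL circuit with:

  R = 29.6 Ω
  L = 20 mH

Step 1 — Angular frequency: ω = 2π·f = 2π·5000 = 3.142e+04 rad/s.
Step 2 — Component impedances:
  R: Z = R = 29.6 Ω
  L: Z = jωL = j·3.142e+04·0.02 = 0 + j628.3 Ω
Step 3 — Series combination: Z_total = R + L = 29.6 + j628.3 Ω = 629∠87.3° Ω.

Z = 29.6 + j628.3 Ω = 629∠87.3° Ω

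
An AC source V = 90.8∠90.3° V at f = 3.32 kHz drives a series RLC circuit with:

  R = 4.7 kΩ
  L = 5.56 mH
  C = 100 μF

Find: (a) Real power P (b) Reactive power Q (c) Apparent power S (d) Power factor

Step 1 — Angular frequency: ω = 2π·f = 2π·3320 = 2.086e+04 rad/s.
Step 2 — Component impedances:
  R: Z = R = 4700 Ω
  L: Z = jωL = j·2.086e+04·0.00556 = 0 + j116 Ω
  C: Z = 1/(jωC) = -j/(ω·C) = 0 - j0.4794 Ω
Step 3 — Series combination: Z_total = R + L + C = 4700 + j115.5 Ω = 4701∠1.4° Ω.
Step 4 — Source phasor: V = 90.8∠90.3° V = -0.4754 + j90.8 V.
Step 5 — Current: I = V / Z = 0.0003734 + j0.01931 A = 0.01931∠88.9° A.
Step 6 — Complex power: S = V·I* = 1.753 + j0.04308 VA.
Step 7 — Real power: P = Re(S) = 1.753 W.
Step 8 — Reactive power: Q = Im(S) = 0.04308 VAR.
Step 9 — Apparent power: |S| = 1.754 VA.
Step 10 — Power factor: PF = P/|S| = 0.9997 (lagging).

(a) P = 1.753 W  (b) Q = 0.04308 VAR  (c) S = 1.754 VA  (d) PF = 0.9997 (lagging)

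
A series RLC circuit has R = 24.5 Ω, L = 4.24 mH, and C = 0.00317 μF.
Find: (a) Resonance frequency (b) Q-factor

Step 1 — Resonance condition Im(Z)=0 gives ω₀ = 1/√(LC).
Step 2 — ω₀ = 1/√(0.00424·3.17e-09) = 2.728e+05 rad/s.
Step 3 — f₀ = ω₀/(2π) = 4.341e+04 Hz.
Step 4 — Series Q: Q = ω₀L/R = 2.728e+05·0.00424/24.5 = 47.2.

(a) f₀ = 4.341e+04 Hz  (b) Q = 47.2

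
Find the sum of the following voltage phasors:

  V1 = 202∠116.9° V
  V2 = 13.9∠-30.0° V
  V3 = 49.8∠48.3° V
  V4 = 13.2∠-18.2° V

Step 1 — Convert each phasor to rectangular form:
  V1 = 202·(cos(116.9°) + j·sin(116.9°)) = -91.39 + j180.1 V
  V2 = 13.9·(cos(-30.0°) + j·sin(-30.0°)) = 12.04 - j6.95 V
  V3 = 49.8·(cos(48.3°) + j·sin(48.3°)) = 33.13 + j37.18 V
  V4 = 13.2·(cos(-18.2°) + j·sin(-18.2°)) = 12.54 - j4.123 V
Step 2 — Sum components: V_total = -33.69 + j206.3 V.
Step 3 — Convert to polar: |V_total| = 209 V, ∠V_total = 99.3°.

V_total = 209∠99.3° V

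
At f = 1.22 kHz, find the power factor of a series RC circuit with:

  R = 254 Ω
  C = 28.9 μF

Step 1 — Angular frequency: ω = 2π·f = 2π·1220 = 7665 rad/s.
Step 2 — Component impedances:
  R: Z = R = 254 Ω
  C: Z = 1/(jωC) = -j/(ω·C) = 0 - j4.514 Ω
Step 3 — Series combination: Z_total = R + C = 254 - j4.514 Ω = 254∠-1.0° Ω.
Step 4 — Power factor: PF = cos(φ) = Re(Z)/|Z| = 254/254.04 = 0.9998.
Step 5 — Type: Im(Z) = -4.514 ⇒ leading (phase φ = -1.0°).

PF = 0.9998 (leading, φ = -1.0°)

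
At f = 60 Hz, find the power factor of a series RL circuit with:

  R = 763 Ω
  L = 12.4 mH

Step 1 — Angular frequency: ω = 2π·f = 2π·60 = 377 rad/s.
Step 2 — Component impedances:
  R: Z = R = 763 Ω
  L: Z = jωL = j·377·0.0124 = 0 + j4.675 Ω
Step 3 — Series combination: Z_total = R + L = 763 + j4.675 Ω = 763∠0.4° Ω.
Step 4 — Power factor: PF = cos(φ) = Re(Z)/|Z| = 763/763 = 1.
Step 5 — Type: Im(Z) = 4.675 ⇒ lagging (phase φ = 0.4°).

PF = 1 (lagging, φ = 0.4°)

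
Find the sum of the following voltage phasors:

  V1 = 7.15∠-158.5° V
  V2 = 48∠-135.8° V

Step 1 — Convert each phasor to rectangular form:
  V1 = 7.15·(cos(-158.5°) + j·sin(-158.5°)) = -6.652 - j2.62 V
  V2 = 48·(cos(-135.8°) + j·sin(-135.8°)) = -34.41 - j33.46 V
Step 2 — Sum components: V_total = -41.06 - j36.08 V.
Step 3 — Convert to polar: |V_total| = 54.67 V, ∠V_total = -138.7°.

V_total = 54.67∠-138.7° V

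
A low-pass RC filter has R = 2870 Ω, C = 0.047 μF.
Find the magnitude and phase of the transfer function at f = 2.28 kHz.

Step 1 — Angular frequency: ω = 2π·2280 = 1.433e+04 rad/s.
Step 2 — Transfer function: H(jω) = 1/(1 + jωRC).
Step 3 — Denominator: 1 + jωRC = 1 + j·1.433e+04·2870·4.7e-08 = 1 + j1.932.
Step 4 — H = 0.2112 - j0.4082.
Step 5 — Magnitude: |H| = 0.4596 (-6.8 dB); phase: φ = -62.6°.

|H| = 0.4596 (-6.8 dB), φ = -62.6°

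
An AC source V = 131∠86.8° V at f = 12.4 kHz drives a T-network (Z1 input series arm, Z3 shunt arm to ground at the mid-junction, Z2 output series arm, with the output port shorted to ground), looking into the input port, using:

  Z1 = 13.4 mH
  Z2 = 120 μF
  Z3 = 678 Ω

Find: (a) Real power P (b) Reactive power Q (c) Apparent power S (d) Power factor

Step 1 — Angular frequency: ω = 2π·f = 2π·1.24e+04 = 7.791e+04 rad/s.
Step 2 — Component impedances:
  Z1: Z = jωL = j·7.791e+04·0.0134 = 0 + j1044 Ω
  Z2: Z = 1/(jωC) = -j/(ω·C) = 0 - j0.107 Ω
  Z3: Z = R = 678 Ω
Step 3 — With the output port shorted to ground, the output series arm Z2 runs from the junction to ground; the shunt arm Z3 also runs from the junction to ground. They appear in parallel: Z3 || Z2 = 1.687e-05 - j0.107 Ω.
Step 4 — Series with input arm Z1: Z_in = Z1 + (Z3 || Z2) = 1.687e-05 + j1044 Ω = 1044∠90.0° Ω.
Step 5 — Source phasor: V = 131∠86.8° V = 7.313 + j130.8 V.
Step 6 — Current: I = V / Z = 0.1253 - j0.007005 A = 0.1255∠-3.2° A.
Step 7 — Complex power: S = V·I* = 2.657e-07 + j16.44 VA.
Step 8 — Real power: P = Re(S) = 2.657e-07 W.
Step 9 — Reactive power: Q = Im(S) = 16.44 VAR.
Step 10 — Apparent power: |S| = 16.44 VA.
Step 11 — Power factor: PF = P/|S| = 1.616e-08 (lagging).

(a) P = 2.657e-07 W  (b) Q = 16.44 VAR  (c) S = 16.44 VA  (d) PF = 1.616e-08 (lagging)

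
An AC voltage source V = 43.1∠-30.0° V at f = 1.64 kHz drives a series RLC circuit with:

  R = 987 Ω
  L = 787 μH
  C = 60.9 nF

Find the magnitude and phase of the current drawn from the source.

Step 1 — Angular frequency: ω = 2π·f = 2π·1640 = 1.03e+04 rad/s.
Step 2 — Component impedances:
  R: Z = R = 987 Ω
  L: Z = jωL = j·1.03e+04·0.000787 = 0 + j8.11 Ω
  C: Z = 1/(jωC) = -j/(ω·C) = 0 - j1594 Ω
Step 3 — Series combination: Z_total = R + L + C = 987 - j1585 Ω = 1868∠-58.1° Ω.
Step 4 — Source phasor: V = 43.1∠-30.0° V = 37.33 - j21.55 V.
Step 5 — Ohm's law: I = V / Z_total = (37.33 - j21.55) / (987 - j1585) = 0.02036 + j0.01087 A.
Step 6 — Convert to polar: |I| = 0.02308 A, ∠I = 28.1°.

I = 0.02308∠28.1° A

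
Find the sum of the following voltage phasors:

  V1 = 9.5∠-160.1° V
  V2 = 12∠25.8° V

Step 1 — Convert each phasor to rectangular form:
  V1 = 9.5·(cos(-160.1°) + j·sin(-160.1°)) = -8.933 - j3.234 V
  V2 = 12·(cos(25.8°) + j·sin(25.8°)) = 10.8 + j5.223 V
Step 2 — Sum components: V_total = 1.871 + j1.989 V.
Step 3 — Convert to polar: |V_total| = 2.731 V, ∠V_total = 46.8°.

V_total = 2.731∠46.8° V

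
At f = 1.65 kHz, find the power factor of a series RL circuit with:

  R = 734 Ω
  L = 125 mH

Step 1 — Angular frequency: ω = 2π·f = 2π·1650 = 1.037e+04 rad/s.
Step 2 — Component impedances:
  R: Z = R = 734 Ω
  L: Z = jωL = j·1.037e+04·0.125 = 0 + j1296 Ω
Step 3 — Series combination: Z_total = R + L = 734 + j1296 Ω = 1489∠60.5° Ω.
Step 4 — Power factor: PF = cos(φ) = Re(Z)/|Z| = 734/1489.3 = 0.4928.
Step 5 — Type: Im(Z) = 1296 ⇒ lagging (phase φ = 60.5°).

PF = 0.4928 (lagging, φ = 60.5°)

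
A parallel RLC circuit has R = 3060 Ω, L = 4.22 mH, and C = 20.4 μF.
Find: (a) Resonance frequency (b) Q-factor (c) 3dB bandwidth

Step 1 — Resonance: ω₀ = 1/√(LC) = 1/√(0.00422·2.04e-05) = 3408 rad/s.
Step 2 — f₀ = ω₀/(2π) = 542.4 Hz.
Step 3 — Parallel Q: Q = R/(ω₀L) = 3060/(3408·0.00422) = 212.8.
Step 4 — Bandwidth: Δω = ω₀/Q = 16.02 rad/s; BW = Δω/(2π) = 2.55 Hz.

(a) f₀ = 542.4 Hz  (b) Q = 212.8  (c) BW = 2.55 Hz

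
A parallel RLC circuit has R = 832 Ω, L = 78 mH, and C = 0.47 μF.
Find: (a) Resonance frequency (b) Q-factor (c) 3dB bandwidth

Step 1 — Resonance: ω₀ = 1/√(LC) = 1/√(0.078·4.7e-07) = 5223 rad/s.
Step 2 — f₀ = ω₀/(2π) = 831.2 Hz.
Step 3 — Parallel Q: Q = R/(ω₀L) = 832/(5223·0.078) = 2.042.
Step 4 — Bandwidth: Δω = ω₀/Q = 2557 rad/s; BW = Δω/(2π) = 407 Hz.

(a) f₀ = 831.2 Hz  (b) Q = 2.042  (c) BW = 407 Hz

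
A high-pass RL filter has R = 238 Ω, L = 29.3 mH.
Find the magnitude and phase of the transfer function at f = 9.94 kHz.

Step 1 — Angular frequency: ω = 2π·9940 = 6.245e+04 rad/s.
Step 2 — Transfer function: H(jω) = jωL/(R + jωL).
Step 3 — Numerator jωL = j·1830; denominator R + jωL = 238 + j1830.
Step 4 — H = 0.9834 + j0.1279.
Step 5 — Magnitude: |H| = 0.9916 (-0.1 dB); phase: φ = 7.4°.

|H| = 0.9916 (-0.1 dB), φ = 7.4°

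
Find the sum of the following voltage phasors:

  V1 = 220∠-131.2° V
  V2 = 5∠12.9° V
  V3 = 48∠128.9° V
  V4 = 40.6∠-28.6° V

Step 1 — Convert each phasor to rectangular form:
  V1 = 220·(cos(-131.2°) + j·sin(-131.2°)) = -144.9 - j165.5 V
  V2 = 5·(cos(12.9°) + j·sin(12.9°)) = 4.874 + j1.116 V
  V3 = 48·(cos(128.9°) + j·sin(128.9°)) = -30.14 + j37.36 V
  V4 = 40.6·(cos(-28.6°) + j·sin(-28.6°)) = 35.65 - j19.43 V
Step 2 — Sum components: V_total = -134.5 - j146.5 V.
Step 3 — Convert to polar: |V_total| = 198.9 V, ∠V_total = -132.6°.

V_total = 198.9∠-132.6° V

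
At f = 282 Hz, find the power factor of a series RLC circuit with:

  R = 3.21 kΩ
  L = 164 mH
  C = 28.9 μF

Step 1 — Angular frequency: ω = 2π·f = 2π·282 = 1772 rad/s.
Step 2 — Component impedances:
  R: Z = R = 3210 Ω
  L: Z = jωL = j·1772·0.164 = 0 + j290.6 Ω
  C: Z = 1/(jωC) = -j/(ω·C) = 0 - j19.53 Ω
Step 3 — Series combination: Z_total = R + L + C = 3210 + j271.1 Ω = 3221∠4.8° Ω.
Step 4 — Power factor: PF = cos(φ) = Re(Z)/|Z| = 3210/3221.4 = 0.9965.
Step 5 — Type: Im(Z) = 271.1 ⇒ lagging (phase φ = 4.8°).

PF = 0.9965 (lagging, φ = 4.8°)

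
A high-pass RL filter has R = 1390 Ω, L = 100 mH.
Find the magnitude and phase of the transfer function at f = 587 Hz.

Step 1 — Angular frequency: ω = 2π·587 = 3688 rad/s.
Step 2 — Transfer function: H(jω) = jωL/(R + jωL).
Step 3 — Numerator jωL = j·368.8; denominator R + jωL = 1390 + j368.8.
Step 4 — H = 0.06577 + j0.2479.
Step 5 — Magnitude: |H| = 0.2565 (-11.8 dB); phase: φ = 75.1°.

|H| = 0.2565 (-11.8 dB), φ = 75.1°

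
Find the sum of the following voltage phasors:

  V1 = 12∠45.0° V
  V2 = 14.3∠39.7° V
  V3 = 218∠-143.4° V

Step 1 — Convert each phasor to rectangular form:
  V1 = 12·(cos(45.0°) + j·sin(45.0°)) = 8.485 + j8.485 V
  V2 = 14.3·(cos(39.7°) + j·sin(39.7°)) = 11 + j9.134 V
  V3 = 218·(cos(-143.4°) + j·sin(-143.4°)) = -175 - j130 V
Step 2 — Sum components: V_total = -155.5 - j112.4 V.
Step 3 — Convert to polar: |V_total| = 191.9 V, ∠V_total = -144.2°.

V_total = 191.9∠-144.2° V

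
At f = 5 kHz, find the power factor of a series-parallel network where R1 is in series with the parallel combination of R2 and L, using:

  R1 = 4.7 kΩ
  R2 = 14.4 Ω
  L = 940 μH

Step 1 — Angular frequency: ω = 2π·f = 2π·5000 = 3.142e+04 rad/s.
Step 2 — Component impedances:
  R1: Z = R = 4700 Ω
  R2: Z = R = 14.4 Ω
  L: Z = jωL = j·3.142e+04·0.00094 = 0 + j29.53 Ω
Step 3 — Parallel branch: R2 || L = 1/(1/R2 + 1/L) = 11.63 + j5.673 Ω.
Step 4 — Series with R1: Z_total = R1 + (R2 || L) = 4712 + j5.673 Ω = 4712∠0.1° Ω.
Step 5 — Power factor: PF = cos(φ) = Re(Z)/|Z| = 4712/4712 = 1.
Step 6 — Type: Im(Z) = 5.673 ⇒ lagging (phase φ = 0.1°).

PF = 1 (lagging, φ = 0.1°)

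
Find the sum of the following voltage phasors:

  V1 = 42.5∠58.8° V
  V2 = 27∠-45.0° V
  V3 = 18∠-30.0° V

Step 1 — Convert each phasor to rectangular form:
  V1 = 42.5·(cos(58.8°) + j·sin(58.8°)) = 22.02 + j36.35 V
  V2 = 27·(cos(-45.0°) + j·sin(-45.0°)) = 19.09 - j19.09 V
  V3 = 18·(cos(-30.0°) + j·sin(-30.0°)) = 15.59 - j9 V
Step 2 — Sum components: V_total = 56.7 + j8.261 V.
Step 3 — Convert to polar: |V_total| = 57.3 V, ∠V_total = 8.3°.

V_total = 57.3∠8.3° V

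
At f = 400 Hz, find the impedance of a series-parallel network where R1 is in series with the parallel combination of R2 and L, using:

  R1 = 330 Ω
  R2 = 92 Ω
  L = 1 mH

Step 1 — Angular frequency: ω = 2π·f = 2π·400 = 2513 rad/s.
Step 2 — Component impedances:
  R1: Z = R = 330 Ω
  R2: Z = R = 92 Ω
  L: Z = jωL = j·2513·0.001 = 0 + j2.513 Ω
Step 3 — Parallel branch: R2 || L = 1/(1/R2 + 1/L) = 0.06861 + j2.511 Ω.
Step 4 — Series with R1: Z_total = R1 + (R2 || L) = 330.1 + j2.511 Ω = 330.1∠0.4° Ω.

Z = 330.1 + j2.511 Ω = 330.1∠0.4° Ω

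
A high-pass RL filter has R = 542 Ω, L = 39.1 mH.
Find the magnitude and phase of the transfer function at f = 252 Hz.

Step 1 — Angular frequency: ω = 2π·252 = 1583 rad/s.
Step 2 — Transfer function: H(jω) = jωL/(R + jωL).
Step 3 — Numerator jωL = j·61.91; denominator R + jωL = 542 + j61.91.
Step 4 — H = 0.01288 + j0.1128.
Step 5 — Magnitude: |H| = 0.1135 (-18.9 dB); phase: φ = 83.5°.

|H| = 0.1135 (-18.9 dB), φ = 83.5°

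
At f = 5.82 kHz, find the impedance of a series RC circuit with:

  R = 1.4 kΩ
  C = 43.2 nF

Step 1 — Angular frequency: ω = 2π·f = 2π·5820 = 3.657e+04 rad/s.
Step 2 — Component impedances:
  R: Z = R = 1400 Ω
  C: Z = 1/(jωC) = -j/(ω·C) = 0 - j633 Ω
Step 3 — Series combination: Z_total = R + C = 1400 - j633 Ω = 1536∠-24.3° Ω.

Z = 1400 - j633 Ω = 1536∠-24.3° Ω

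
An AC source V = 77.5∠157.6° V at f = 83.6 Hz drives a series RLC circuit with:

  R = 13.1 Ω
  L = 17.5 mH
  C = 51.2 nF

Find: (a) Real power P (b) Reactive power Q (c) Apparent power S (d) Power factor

Step 1 — Angular frequency: ω = 2π·f = 2π·83.6 = 525.3 rad/s.
Step 2 — Component impedances:
  R: Z = R = 13.1 Ω
  L: Z = jωL = j·525.3·0.0175 = 0 + j9.192 Ω
  C: Z = 1/(jωC) = -j/(ω·C) = 0 - j3.718e+04 Ω
Step 3 — Series combination: Z_total = R + L + C = 13.1 - j3.717e+04 Ω = 3.717e+04∠-90.0° Ω.
Step 4 — Source phasor: V = 77.5∠157.6° V = -71.65 + j29.53 V.
Step 5 — Current: I = V / Z = -0.0007951 - j0.001927 A = 0.002085∠-112.4° A.
Step 6 — Complex power: S = V·I* = 5.694e-05 - j0.1616 VA.
Step 7 — Real power: P = Re(S) = 5.694e-05 W.
Step 8 — Reactive power: Q = Im(S) = -0.1616 VAR.
Step 9 — Apparent power: |S| = 0.1616 VA.
Step 10 — Power factor: PF = P/|S| = 0.0003524 (leading).

(a) P = 5.694e-05 W  (b) Q = -0.1616 VAR  (c) S = 0.1616 VA  (d) PF = 0.0003524 (leading)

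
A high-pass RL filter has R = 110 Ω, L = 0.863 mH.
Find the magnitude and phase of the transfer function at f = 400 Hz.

Step 1 — Angular frequency: ω = 2π·400 = 2513 rad/s.
Step 2 — Transfer function: H(jω) = jωL/(R + jωL).
Step 3 — Numerator jωL = j·2.169; denominator R + jωL = 110 + j2.169.
Step 4 — H = 0.0003886 + j0.01971.
Step 5 — Magnitude: |H| = 0.01971 (-34.1 dB); phase: φ = 88.9°.

|H| = 0.01971 (-34.1 dB), φ = 88.9°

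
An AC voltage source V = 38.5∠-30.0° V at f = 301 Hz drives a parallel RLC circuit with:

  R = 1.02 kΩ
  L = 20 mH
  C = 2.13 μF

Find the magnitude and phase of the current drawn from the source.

Step 1 — Angular frequency: ω = 2π·f = 2π·301 = 1891 rad/s.
Step 2 — Component impedances:
  R: Z = R = 1020 Ω
  L: Z = jωL = j·1891·0.02 = 0 + j37.82 Ω
  C: Z = 1/(jωC) = -j/(ω·C) = 0 - j248.2 Ω
Step 3 — Parallel combination: 1/Z_total = 1/R + 1/L + 1/C; Z_total = 1.949 + j44.54 Ω = 44.58∠87.5° Ω.
Step 4 — Source phasor: V = 38.5∠-30.0° V = 33.34 - j19.25 V.
Step 5 — Ohm's law: I = V / Z_total = (33.34 - j19.25) / (1.949 + j44.54) = -0.3987 - j0.766 A.
Step 6 — Convert to polar: |I| = 0.8636 A, ∠I = -117.5°.

I = 0.8636∠-117.5° A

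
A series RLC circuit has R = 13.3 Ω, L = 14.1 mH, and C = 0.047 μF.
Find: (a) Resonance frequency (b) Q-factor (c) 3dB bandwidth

Step 1 — Resonance: ω₀ = 1/√(LC) = 1/√(0.0141·4.7e-08) = 3.885e+04 rad/s.
Step 2 — f₀ = ω₀/(2π) = 6182 Hz.
Step 3 — Series Q: Q = ω₀L/R = 3.885e+04·0.0141/13.3 = 41.18.
Step 4 — Bandwidth: Δω = ω₀/Q = 943.3 rad/s; BW = Δω/(2π) = 150.1 Hz.

(a) f₀ = 6182 Hz  (b) Q = 41.18  (c) BW = 150.1 Hz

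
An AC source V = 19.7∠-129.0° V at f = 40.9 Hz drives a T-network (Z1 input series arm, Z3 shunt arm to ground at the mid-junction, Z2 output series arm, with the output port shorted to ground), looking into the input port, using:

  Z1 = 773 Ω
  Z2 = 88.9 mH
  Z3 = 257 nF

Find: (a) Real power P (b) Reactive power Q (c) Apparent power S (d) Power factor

Step 1 — Angular frequency: ω = 2π·f = 2π·40.9 = 257 rad/s.
Step 2 — Component impedances:
  Z1: Z = R = 773 Ω
  Z2: Z = jωL = j·257·0.0889 = 0 + j22.85 Ω
  Z3: Z = 1/(jωC) = -j/(ω·C) = 0 - j1.514e+04 Ω
Step 3 — With the output port shorted to ground, the output series arm Z2 runs from the junction to ground; the shunt arm Z3 also runs from the junction to ground. They appear in parallel: Z3 || Z2 = 0 + j22.88 Ω.
Step 4 — Series with input arm Z1: Z_in = Z1 + (Z3 || Z2) = 773 + j22.88 Ω = 773.3∠1.7° Ω.
Step 5 — Source phasor: V = 19.7∠-129.0° V = -12.4 - j15.31 V.
Step 6 — Current: I = V / Z = -0.01661 - j0.01931 A = 0.02547∠-130.7° A.
Step 7 — Complex power: S = V·I* = 0.5016 + j0.01485 VA.
Step 8 — Real power: P = Re(S) = 0.5016 W.
Step 9 — Reactive power: Q = Im(S) = 0.01485 VAR.
Step 10 — Apparent power: |S| = 0.5018 VA.
Step 11 — Power factor: PF = P/|S| = 0.9996 (lagging).

(a) P = 0.5016 W  (b) Q = 0.01485 VAR  (c) S = 0.5018 VA  (d) PF = 0.9996 (lagging)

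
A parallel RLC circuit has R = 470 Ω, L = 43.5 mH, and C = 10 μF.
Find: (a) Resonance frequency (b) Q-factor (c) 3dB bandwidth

Step 1 — Resonance: ω₀ = 1/√(LC) = 1/√(0.0435·1e-05) = 1516 rad/s.
Step 2 — f₀ = ω₀/(2π) = 241.3 Hz.
Step 3 — Parallel Q: Q = R/(ω₀L) = 470/(1516·0.0435) = 7.126.
Step 4 — Bandwidth: Δω = ω₀/Q = 212.8 rad/s; BW = Δω/(2π) = 33.86 Hz.

(a) f₀ = 241.3 Hz  (b) Q = 7.126  (c) BW = 33.86 Hz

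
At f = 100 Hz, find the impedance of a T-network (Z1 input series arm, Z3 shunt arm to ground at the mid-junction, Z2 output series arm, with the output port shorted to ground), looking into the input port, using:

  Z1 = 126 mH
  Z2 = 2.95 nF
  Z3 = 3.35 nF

Step 1 — Angular frequency: ω = 2π·f = 2π·100 = 628.3 rad/s.
Step 2 — Component impedances:
  Z1: Z = jωL = j·628.3·0.126 = 0 + j79.17 Ω
  Z2: Z = 1/(jωC) = -j/(ω·C) = 0 - j5.395e+05 Ω
  Z3: Z = 1/(jωC) = -j/(ω·C) = 0 - j4.751e+05 Ω
Step 3 — With the output port shorted to ground, the output series arm Z2 runs from the junction to ground; the shunt arm Z3 also runs from the junction to ground. They appear in parallel: Z3 || Z2 = 0 - j2.526e+05 Ω.
Step 4 — Series with input arm Z1: Z_in = Z1 + (Z3 || Z2) = 0 - j2.525e+05 Ω = 2.525e+05∠-90.0° Ω.

Z = 0 - j2.525e+05 Ω = 2.525e+05∠-90.0° Ω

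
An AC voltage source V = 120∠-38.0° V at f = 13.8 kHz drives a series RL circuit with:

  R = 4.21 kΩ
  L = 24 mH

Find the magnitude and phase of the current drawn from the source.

Step 1 — Angular frequency: ω = 2π·f = 2π·1.38e+04 = 8.671e+04 rad/s.
Step 2 — Component impedances:
  R: Z = R = 4210 Ω
  L: Z = jωL = j·8.671e+04·0.024 = 0 + j2081 Ω
Step 3 — Series combination: Z_total = R + L = 4210 + j2081 Ω = 4696∠26.3° Ω.
Step 4 — Source phasor: V = 120∠-38.0° V = 94.56 - j73.88 V.
Step 5 — Ohm's law: I = V / Z_total = (94.56 - j73.88) / (4210 + j2081) = 0.01108 - j0.02303 A.
Step 6 — Convert to polar: |I| = 0.02555 A, ∠I = -64.3°.

I = 0.02555∠-64.3° A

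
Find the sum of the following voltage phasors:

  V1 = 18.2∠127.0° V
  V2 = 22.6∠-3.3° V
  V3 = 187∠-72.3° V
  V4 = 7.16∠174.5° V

Step 1 — Convert each phasor to rectangular form:
  V1 = 18.2·(cos(127.0°) + j·sin(127.0°)) = -10.95 + j14.54 V
  V2 = 22.6·(cos(-3.3°) + j·sin(-3.3°)) = 22.56 - j1.301 V
  V3 = 187·(cos(-72.3°) + j·sin(-72.3°)) = 56.85 - j178.1 V
  V4 = 7.16·(cos(174.5°) + j·sin(174.5°)) = -7.127 + j0.6863 V
Step 2 — Sum components: V_total = 61.34 - j164.2 V.
Step 3 — Convert to polar: |V_total| = 175.3 V, ∠V_total = -69.5°.

V_total = 175.3∠-69.5° V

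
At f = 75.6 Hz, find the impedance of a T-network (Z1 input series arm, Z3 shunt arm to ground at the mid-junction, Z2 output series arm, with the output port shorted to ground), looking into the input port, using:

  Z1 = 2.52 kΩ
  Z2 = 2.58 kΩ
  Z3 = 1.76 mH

Step 1 — Angular frequency: ω = 2π·f = 2π·75.6 = 475 rad/s.
Step 2 — Component impedances:
  Z1: Z = R = 2520 Ω
  Z2: Z = R = 2580 Ω
  Z3: Z = jωL = j·475·0.00176 = 0 + j0.836 Ω
Step 3 — With the output port shorted to ground, the output series arm Z2 runs from the junction to ground; the shunt arm Z3 also runs from the junction to ground. They appear in parallel: Z3 || Z2 = 0.0002709 + j0.836 Ω.
Step 4 — Series with input arm Z1: Z_in = Z1 + (Z3 || Z2) = 2520 + j0.836 Ω = 2520∠0.0° Ω.

Z = 2520 + j0.836 Ω = 2520∠0.0° Ω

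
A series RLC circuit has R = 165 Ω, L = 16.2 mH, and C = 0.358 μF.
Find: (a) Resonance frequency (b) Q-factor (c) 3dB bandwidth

Step 1 — Resonance condition Im(Z)=0 gives ω₀ = 1/√(LC).
Step 2 — ω₀ = 1/√(0.0162·3.58e-07) = 1.313e+04 rad/s.
Step 3 — f₀ = ω₀/(2π) = 2090 Hz.
Step 4 — Series Q: Q = ω₀L/R = 1.313e+04·0.0162/165 = 1.289.
Step 5 — 3dB bandwidth: Δω = ω₀/Q = 1.019e+04 rad/s; BW = Δω/(2π) = 1621 Hz.

(a) f₀ = 2090 Hz  (b) Q = 1.289  (c) BW = 1621 Hz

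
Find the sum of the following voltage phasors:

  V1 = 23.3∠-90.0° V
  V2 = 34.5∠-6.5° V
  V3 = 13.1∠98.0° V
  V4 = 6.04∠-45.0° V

Step 1 — Convert each phasor to rectangular form:
  V1 = 23.3·(cos(-90.0°) + j·sin(-90.0°)) = 0 - j23.3 V
  V2 = 34.5·(cos(-6.5°) + j·sin(-6.5°)) = 34.28 - j3.906 V
  V3 = 13.1·(cos(98.0°) + j·sin(98.0°)) = -1.823 + j12.97 V
  V4 = 6.04·(cos(-45.0°) + j·sin(-45.0°)) = 4.271 - j4.271 V
Step 2 — Sum components: V_total = 36.73 - j18.5 V.
Step 3 — Convert to polar: |V_total| = 41.12 V, ∠V_total = -26.7°.

V_total = 41.12∠-26.7° V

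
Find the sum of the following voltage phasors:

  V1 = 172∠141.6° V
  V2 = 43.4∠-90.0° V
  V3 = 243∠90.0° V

Step 1 — Convert each phasor to rectangular form:
  V1 = 172·(cos(141.6°) + j·sin(141.6°)) = -134.8 + j106.8 V
  V2 = 43.4·(cos(-90.0°) + j·sin(-90.0°)) = 0 - j43.4 V
  V3 = 243·(cos(90.0°) + j·sin(90.0°)) = 0 + j243 V
Step 2 — Sum components: V_total = -134.8 + j306.4 V.
Step 3 — Convert to polar: |V_total| = 334.8 V, ∠V_total = 113.7°.

V_total = 334.8∠113.7° V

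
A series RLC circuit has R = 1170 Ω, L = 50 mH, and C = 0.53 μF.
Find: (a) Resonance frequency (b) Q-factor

Step 1 — Resonance condition Im(Z)=0 gives ω₀ = 1/√(LC).
Step 2 — ω₀ = 1/√(0.05·5.3e-07) = 6143 rad/s.
Step 3 — f₀ = ω₀/(2π) = 977.7 Hz.
Step 4 — Series Q: Q = ω₀L/R = 6143·0.05/1170 = 0.2625.

(a) f₀ = 977.7 Hz  (b) Q = 0.2625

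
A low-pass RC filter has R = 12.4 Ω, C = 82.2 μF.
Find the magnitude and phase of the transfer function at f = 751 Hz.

Step 1 — Angular frequency: ω = 2π·751 = 4719 rad/s.
Step 2 — Transfer function: H(jω) = 1/(1 + jωRC).
Step 3 — Denominator: 1 + jωRC = 1 + j·4719·12.4·8.22e-05 = 1 + j4.81.
Step 4 — H = 0.04144 - j0.1993.
Step 5 — Magnitude: |H| = 0.2036 (-13.8 dB); phase: φ = -78.3°.

|H| = 0.2036 (-13.8 dB), φ = -78.3°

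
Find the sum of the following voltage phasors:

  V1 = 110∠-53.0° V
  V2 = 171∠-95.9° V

Step 1 — Convert each phasor to rectangular form:
  V1 = 110·(cos(-53.0°) + j·sin(-53.0°)) = 66.2 - j87.85 V
  V2 = 171·(cos(-95.9°) + j·sin(-95.9°)) = -17.58 - j170.1 V
Step 2 — Sum components: V_total = 48.62 - j257.9 V.
Step 3 — Convert to polar: |V_total| = 262.5 V, ∠V_total = -79.3°.

V_total = 262.5∠-79.3° V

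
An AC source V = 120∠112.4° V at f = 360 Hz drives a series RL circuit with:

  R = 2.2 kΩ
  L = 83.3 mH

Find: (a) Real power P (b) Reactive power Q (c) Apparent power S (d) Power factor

Step 1 — Angular frequency: ω = 2π·f = 2π·360 = 2262 rad/s.
Step 2 — Component impedances:
  R: Z = R = 2200 Ω
  L: Z = jωL = j·2262·0.0833 = 0 + j188.4 Ω
Step 3 — Series combination: Z_total = R + L = 2200 + j188.4 Ω = 2208∠4.9° Ω.
Step 4 — Source phasor: V = 120∠112.4° V = -45.73 + j110.9 V.
Step 5 — Current: I = V / Z = -0.01635 + j0.05183 A = 0.05435∠107.5° A.
Step 6 — Complex power: S = V·I* = 6.498 + j0.5565 VA.
Step 7 — Real power: P = Re(S) = 6.498 W.
Step 8 — Reactive power: Q = Im(S) = 0.5565 VAR.
Step 9 — Apparent power: |S| = 6.522 VA.
Step 10 — Power factor: PF = P/|S| = 0.9964 (lagging).

(a) P = 6.498 W  (b) Q = 0.5565 VAR  (c) S = 6.522 VA  (d) PF = 0.9964 (lagging)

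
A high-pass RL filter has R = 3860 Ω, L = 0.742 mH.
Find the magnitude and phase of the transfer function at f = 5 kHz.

Step 1 — Angular frequency: ω = 2π·5000 = 3.142e+04 rad/s.
Step 2 — Transfer function: H(jω) = jωL/(R + jωL).
Step 3 — Numerator jωL = j·23.31; denominator R + jωL = 3860 + j23.31.
Step 4 — H = 3.647e-05 + j0.006039.
Step 5 — Magnitude: |H| = 0.006039 (-44.4 dB); phase: φ = 89.7°.

|H| = 0.006039 (-44.4 dB), φ = 89.7°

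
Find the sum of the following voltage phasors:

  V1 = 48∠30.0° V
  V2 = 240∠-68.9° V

Step 1 — Convert each phasor to rectangular form:
  V1 = 48·(cos(30.0°) + j·sin(30.0°)) = 41.57 + j24 V
  V2 = 240·(cos(-68.9°) + j·sin(-68.9°)) = 86.4 - j223.9 V
Step 2 — Sum components: V_total = 128 - j199.9 V.
Step 3 — Convert to polar: |V_total| = 237.4 V, ∠V_total = -57.4°.

V_total = 237.4∠-57.4° V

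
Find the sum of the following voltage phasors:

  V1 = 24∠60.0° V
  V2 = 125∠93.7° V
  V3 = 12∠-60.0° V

Step 1 — Convert each phasor to rectangular form:
  V1 = 24·(cos(60.0°) + j·sin(60.0°)) = 12 + j20.78 V
  V2 = 125·(cos(93.7°) + j·sin(93.7°)) = -8.067 + j124.7 V
  V3 = 12·(cos(-60.0°) + j·sin(-60.0°)) = 6 - j10.39 V
Step 2 — Sum components: V_total = 9.933 + j135.1 V.
Step 3 — Convert to polar: |V_total| = 135.5 V, ∠V_total = 85.8°.

V_total = 135.5∠85.8° V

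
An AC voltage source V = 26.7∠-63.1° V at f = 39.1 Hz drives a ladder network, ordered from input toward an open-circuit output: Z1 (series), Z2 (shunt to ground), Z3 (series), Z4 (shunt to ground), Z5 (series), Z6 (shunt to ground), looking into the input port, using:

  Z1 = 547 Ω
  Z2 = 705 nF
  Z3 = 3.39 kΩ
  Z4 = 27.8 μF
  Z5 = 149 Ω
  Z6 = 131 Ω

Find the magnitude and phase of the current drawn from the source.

Step 1 — Angular frequency: ω = 2π·f = 2π·39.1 = 245.7 rad/s.
Step 2 — Component impedances:
  Z1: Z = R = 547 Ω
  Z2: Z = 1/(jωC) = -j/(ω·C) = 0 - j5774 Ω
  Z3: Z = R = 3390 Ω
  Z4: Z = 1/(jωC) = -j/(ω·C) = 0 - j146.4 Ω
  Z5: Z = R = 149 Ω
  Z6: Z = R = 131 Ω
Step 3 — Ladder network (open output): work backward from the far end, alternating series and parallel combinations. Z_in = 3016 - j1559 Ω = 3395∠-27.3° Ω.
Step 4 — Source phasor: V = 26.7∠-63.1° V = 12.08 - j23.81 V.
Step 5 — Ohm's law: I = V / Z_total = (12.08 - j23.81) / (3016 - j1559) = 0.006381 - j0.004595 A.
Step 6 — Convert to polar: |I| = 0.007864 A, ∠I = -35.8°.

I = 0.007864∠-35.8° A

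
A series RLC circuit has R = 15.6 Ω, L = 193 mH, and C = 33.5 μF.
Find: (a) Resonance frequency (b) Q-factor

Step 1 — Resonance condition Im(Z)=0 gives ω₀ = 1/√(LC).
Step 2 — ω₀ = 1/√(0.193·3.35e-05) = 393.3 rad/s.
Step 3 — f₀ = ω₀/(2π) = 62.59 Hz.
Step 4 — Series Q: Q = ω₀L/R = 393.3·0.193/15.6 = 4.866.

(a) f₀ = 62.59 Hz  (b) Q = 4.866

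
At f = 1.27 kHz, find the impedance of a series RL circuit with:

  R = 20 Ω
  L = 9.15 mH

Step 1 — Angular frequency: ω = 2π·f = 2π·1270 = 7980 rad/s.
Step 2 — Component impedances:
  R: Z = R = 20 Ω
  L: Z = jωL = j·7980·0.00915 = 0 + j73.01 Ω
Step 3 — Series combination: Z_total = R + L = 20 + j73.01 Ω = 75.7∠74.7° Ω.

Z = 20 + j73.01 Ω = 75.7∠74.7° Ω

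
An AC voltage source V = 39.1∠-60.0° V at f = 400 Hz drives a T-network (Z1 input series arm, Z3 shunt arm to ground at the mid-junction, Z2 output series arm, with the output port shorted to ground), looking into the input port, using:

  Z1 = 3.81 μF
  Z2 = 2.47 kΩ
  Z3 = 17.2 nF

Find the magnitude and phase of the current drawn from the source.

Step 1 — Angular frequency: ω = 2π·f = 2π·400 = 2513 rad/s.
Step 2 — Component impedances:
  Z1: Z = 1/(jωC) = -j/(ω·C) = 0 - j104.4 Ω
  Z2: Z = R = 2470 Ω
  Z3: Z = 1/(jωC) = -j/(ω·C) = 0 - j2.313e+04 Ω
Step 3 — With the output port shorted to ground, the output series arm Z2 runs from the junction to ground; the shunt arm Z3 also runs from the junction to ground. They appear in parallel: Z3 || Z2 = 2442 - j260.8 Ω.
Step 4 — Series with input arm Z1: Z_in = Z1 + (Z3 || Z2) = 2442 - j365.2 Ω = 2469∠-8.5° Ω.
Step 5 — Source phasor: V = 39.1∠-60.0° V = 19.55 - j33.86 V.
Step 6 — Ohm's law: I = V / Z_total = (19.55 - j33.86) / (2442 - j365.2) = 0.009858 - j0.01239 A.
Step 7 — Convert to polar: |I| = 0.01583 A, ∠I = -51.5°.

I = 0.01583∠-51.5° A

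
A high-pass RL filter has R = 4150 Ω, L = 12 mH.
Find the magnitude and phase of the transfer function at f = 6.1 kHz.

Step 1 — Angular frequency: ω = 2π·6100 = 3.833e+04 rad/s.
Step 2 — Transfer function: H(jω) = jωL/(R + jωL).
Step 3 — Numerator jωL = j·459.9; denominator R + jωL = 4150 + j459.9.
Step 4 — H = 0.01213 + j0.1095.
Step 5 — Magnitude: |H| = 0.1102 (-19.2 dB); phase: φ = 83.7°.

|H| = 0.1102 (-19.2 dB), φ = 83.7°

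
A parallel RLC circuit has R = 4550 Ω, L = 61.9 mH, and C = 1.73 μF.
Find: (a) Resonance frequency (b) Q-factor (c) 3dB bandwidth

Step 1 — Resonance: ω₀ = 1/√(LC) = 1/√(0.0619·1.73e-06) = 3056 rad/s.
Step 2 — f₀ = ω₀/(2π) = 486.4 Hz.
Step 3 — Parallel Q: Q = R/(ω₀L) = 4550/(3056·0.0619) = 24.05.
Step 4 — Bandwidth: Δω = ω₀/Q = 127 rad/s; BW = Δω/(2π) = 20.22 Hz.

(a) f₀ = 486.4 Hz  (b) Q = 24.05  (c) BW = 20.22 Hz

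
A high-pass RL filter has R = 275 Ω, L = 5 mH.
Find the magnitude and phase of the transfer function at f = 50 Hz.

Step 1 — Angular frequency: ω = 2π·50 = 314.2 rad/s.
Step 2 — Transfer function: H(jω) = jωL/(R + jωL).
Step 3 — Numerator jωL = j·1.571; denominator R + jωL = 275 + j1.571.
Step 4 — H = 3.263e-05 + j0.005712.
Step 5 — Magnitude: |H| = 0.005712 (-44.9 dB); phase: φ = 89.7°.

|H| = 0.005712 (-44.9 dB), φ = 89.7°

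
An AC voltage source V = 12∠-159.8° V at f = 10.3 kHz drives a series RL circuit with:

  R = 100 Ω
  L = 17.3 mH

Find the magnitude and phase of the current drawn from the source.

Step 1 — Angular frequency: ω = 2π·f = 2π·1.03e+04 = 6.472e+04 rad/s.
Step 2 — Component impedances:
  R: Z = R = 100 Ω
  L: Z = jωL = j·6.472e+04·0.0173 = 0 + j1120 Ω
Step 3 — Series combination: Z_total = R + L = 100 + j1120 Ω = 1124∠84.9° Ω.
Step 4 — Source phasor: V = 12∠-159.8° V = -11.26 - j4.144 V.
Step 5 — Ohm's law: I = V / Z_total = (-11.26 - j4.144) / (100 + j1120) = -0.004563 + j0.009651 A.
Step 6 — Convert to polar: |I| = 0.01068 A, ∠I = 115.3°.

I = 0.01068∠115.3° A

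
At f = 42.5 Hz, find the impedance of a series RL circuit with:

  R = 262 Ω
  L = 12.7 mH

Step 1 — Angular frequency: ω = 2π·f = 2π·42.5 = 267 rad/s.
Step 2 — Component impedances:
  R: Z = R = 262 Ω
  L: Z = jωL = j·267·0.0127 = 0 + j3.391 Ω
Step 3 — Series combination: Z_total = R + L = 262 + j3.391 Ω = 262∠0.7° Ω.

Z = 262 + j3.391 Ω = 262∠0.7° Ω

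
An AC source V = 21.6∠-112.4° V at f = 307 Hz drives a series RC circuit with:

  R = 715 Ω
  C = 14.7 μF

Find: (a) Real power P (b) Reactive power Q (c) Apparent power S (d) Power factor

Step 1 — Angular frequency: ω = 2π·f = 2π·307 = 1929 rad/s.
Step 2 — Component impedances:
  R: Z = R = 715 Ω
  C: Z = 1/(jωC) = -j/(ω·C) = 0 - j35.27 Ω
Step 3 — Series combination: Z_total = R + C = 715 - j35.27 Ω = 715.9∠-2.8° Ω.
Step 4 — Source phasor: V = 21.6∠-112.4° V = -8.231 - j19.97 V.
Step 5 — Current: I = V / Z = -0.01011 - j0.02843 A = 0.03017∠-109.6° A.
Step 6 — Complex power: S = V·I* = 0.6509 - j0.03211 VA.
Step 7 — Real power: P = Re(S) = 0.6509 W.
Step 8 — Reactive power: Q = Im(S) = -0.03211 VAR.
Step 9 — Apparent power: |S| = 0.6517 VA.
Step 10 — Power factor: PF = P/|S| = 0.9988 (leading).

(a) P = 0.6509 W  (b) Q = -0.03211 VAR  (c) S = 0.6517 VA  (d) PF = 0.9988 (leading)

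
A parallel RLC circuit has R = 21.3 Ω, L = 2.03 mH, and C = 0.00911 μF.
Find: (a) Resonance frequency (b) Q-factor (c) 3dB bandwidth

Step 1 — Resonance: ω₀ = 1/√(LC) = 1/√(0.00203·9.11e-09) = 2.325e+05 rad/s.
Step 2 — f₀ = ω₀/(2π) = 3.701e+04 Hz.
Step 3 — Parallel Q: Q = R/(ω₀L) = 21.3/(2.325e+05·0.00203) = 0.04512.
Step 4 — Bandwidth: Δω = ω₀/Q = 5.153e+06 rad/s; BW = Δω/(2π) = 8.202e+05 Hz.

(a) f₀ = 3.701e+04 Hz  (b) Q = 0.04512  (c) BW = 8.202e+05 Hz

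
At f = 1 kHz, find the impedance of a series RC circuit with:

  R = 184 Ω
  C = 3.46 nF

Step 1 — Angular frequency: ω = 2π·f = 2π·1000 = 6283 rad/s.
Step 2 — Component impedances:
  R: Z = R = 184 Ω
  C: Z = 1/(jωC) = -j/(ω·C) = 0 - j4.6e+04 Ω
Step 3 — Series combination: Z_total = R + C = 184 - j4.6e+04 Ω = 4.6e+04∠-89.8° Ω.

Z = 184 - j4.6e+04 Ω = 4.6e+04∠-89.8° Ω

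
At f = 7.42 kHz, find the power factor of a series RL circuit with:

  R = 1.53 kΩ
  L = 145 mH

Step 1 — Angular frequency: ω = 2π·f = 2π·7420 = 4.662e+04 rad/s.
Step 2 — Component impedances:
  R: Z = R = 1530 Ω
  L: Z = jωL = j·4.662e+04·0.145 = 0 + j6760 Ω
Step 3 — Series combination: Z_total = R + L = 1530 + j6760 Ω = 6931∠77.2° Ω.
Step 4 — Power factor: PF = cos(φ) = Re(Z)/|Z| = 1530/6931 = 0.2207.
Step 5 — Type: Im(Z) = 6760 ⇒ lagging (phase φ = 77.2°).

PF = 0.2207 (lagging, φ = 77.2°)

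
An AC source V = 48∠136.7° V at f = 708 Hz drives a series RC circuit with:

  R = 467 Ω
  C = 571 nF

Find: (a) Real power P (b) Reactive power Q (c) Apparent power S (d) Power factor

Step 1 — Angular frequency: ω = 2π·f = 2π·708 = 4448 rad/s.
Step 2 — Component impedances:
  R: Z = R = 467 Ω
  C: Z = 1/(jωC) = -j/(ω·C) = 0 - j393.7 Ω
Step 3 — Series combination: Z_total = R + C = 467 - j393.7 Ω = 610.8∠-40.1° Ω.
Step 4 — Source phasor: V = 48∠136.7° V = -34.93 + j32.92 V.
Step 5 — Current: I = V / Z = -0.07847 + j0.004344 A = 0.07859∠176.8° A.
Step 6 — Complex power: S = V·I* = 2.884 - j2.431 VA.
Step 7 — Real power: P = Re(S) = 2.884 W.
Step 8 — Reactive power: Q = Im(S) = -2.431 VAR.
Step 9 — Apparent power: |S| = 3.772 VA.
Step 10 — Power factor: PF = P/|S| = 0.7646 (leading).

(a) P = 2.884 W  (b) Q = -2.431 VAR  (c) S = 3.772 VA  (d) PF = 0.7646 (leading)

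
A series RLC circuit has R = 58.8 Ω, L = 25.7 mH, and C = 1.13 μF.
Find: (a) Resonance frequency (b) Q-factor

Step 1 — Resonance condition Im(Z)=0 gives ω₀ = 1/√(LC).
Step 2 — ω₀ = 1/√(0.0257·1.13e-06) = 5868 rad/s.
Step 3 — f₀ = ω₀/(2π) = 933.9 Hz.
Step 4 — Series Q: Q = ω₀L/R = 5868·0.0257/58.8 = 2.565.

(a) f₀ = 933.9 Hz  (b) Q = 2.565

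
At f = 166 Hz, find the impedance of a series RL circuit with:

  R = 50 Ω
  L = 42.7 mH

Step 1 — Angular frequency: ω = 2π·f = 2π·166 = 1043 rad/s.
Step 2 — Component impedances:
  R: Z = R = 50 Ω
  L: Z = jωL = j·1043·0.0427 = 0 + j44.54 Ω
Step 3 — Series combination: Z_total = R + L = 50 + j44.54 Ω = 66.96∠41.7° Ω.

Z = 50 + j44.54 Ω = 66.96∠41.7° Ω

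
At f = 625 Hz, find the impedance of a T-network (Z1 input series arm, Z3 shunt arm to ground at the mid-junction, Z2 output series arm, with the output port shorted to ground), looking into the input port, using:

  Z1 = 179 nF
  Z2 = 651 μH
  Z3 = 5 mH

Step 1 — Angular frequency: ω = 2π·f = 2π·625 = 3927 rad/s.
Step 2 — Component impedances:
  Z1: Z = 1/(jωC) = -j/(ω·C) = 0 - j1423 Ω
  Z2: Z = jωL = j·3927·0.000651 = 0 + j2.556 Ω
  Z3: Z = jωL = j·3927·0.005 = 0 + j19.63 Ω
Step 3 — With the output port shorted to ground, the output series arm Z2 runs from the junction to ground; the shunt arm Z3 also runs from the junction to ground. They appear in parallel: Z3 || Z2 = 0 + j2.262 Ω.
Step 4 — Series with input arm Z1: Z_in = Z1 + (Z3 || Z2) = 0 - j1420 Ω = 1420∠-90.0° Ω.

Z = 0 - j1420 Ω = 1420∠-90.0° Ω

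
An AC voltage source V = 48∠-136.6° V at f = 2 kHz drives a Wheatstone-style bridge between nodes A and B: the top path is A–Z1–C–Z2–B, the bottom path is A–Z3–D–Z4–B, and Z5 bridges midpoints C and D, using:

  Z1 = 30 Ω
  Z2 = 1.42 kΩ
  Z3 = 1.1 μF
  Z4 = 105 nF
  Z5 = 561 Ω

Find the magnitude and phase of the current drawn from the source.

Step 1 — Angular frequency: ω = 2π·f = 2π·2000 = 1.257e+04 rad/s.
Step 2 — Component impedances:
  Z1: Z = R = 30 Ω
  Z2: Z = R = 1420 Ω
  Z3: Z = 1/(jωC) = -j/(ω·C) = 0 - j72.34 Ω
  Z4: Z = 1/(jωC) = -j/(ω·C) = 0 - j757.9 Ω
  Z5: Z = R = 561 Ω
Step 3 — Bridge requires nodal analysis (the Z5 bridge couples midpoints C and D, so the two paths cannot be reduced to a simple series/parallel combination). Setting node B to ground and injecting 1 A at node A, the 3-node admittance system at A, C, D solves to V_A = Z_AB = 359.5 - j621.7 Ω = 718.2∠-60.0° Ω.
Step 4 — Source phasor: V = 48∠-136.6° V = -34.88 - j32.98 V.
Step 5 — Ohm's law: I = V / Z_total = (-34.88 - j32.98) / (359.5 - j621.7) = 0.01544 - j0.06502 A.
Step 6 — Convert to polar: |I| = 0.06683 A, ∠I = -76.6°.

I = 0.06683∠-76.6° A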